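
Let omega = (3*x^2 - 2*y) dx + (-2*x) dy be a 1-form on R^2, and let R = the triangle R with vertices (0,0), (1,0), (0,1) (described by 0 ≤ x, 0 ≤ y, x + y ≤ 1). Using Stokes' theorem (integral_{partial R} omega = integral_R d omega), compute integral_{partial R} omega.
integral_(partial R) omega = 0

Stokes: integral_partial_R omega = integral_R d omega with d omega = (∂Q/∂x - ∂P/∂y) dx ∧ dy.
  ∂Q/∂x = -2
  ∂P/∂y = -2
  integrand = ∂Q/∂x - ∂P/∂y = 0.
Integrating over R: integral_0^1 integral_0^{1-x} (0) dy dx = 0.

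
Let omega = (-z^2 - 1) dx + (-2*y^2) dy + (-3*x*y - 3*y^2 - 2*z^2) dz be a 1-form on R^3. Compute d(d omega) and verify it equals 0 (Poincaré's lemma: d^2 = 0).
d(d omega) = 0

Step 1: d omega = sum_{i<j} (∂f_j/∂x_i - ∂f_i/∂x_j) dx_i ∧ dx_j:
  coeff of dx ∧ dy: 0
  coeff of dx ∧ dz: -3*y + 2*z
  coeff of dy ∧ dz: -3*x - 6*y
Step 2: Apply d again to each 2-form coefficient. The only possible 3-form in R^3 is dx ∧ dy ∧ dz, with coefficient
  ∂(coeff of dy∧dz)/∂x - ∂(coeff of dx∧dz)/∂y + ∂(coeff of dx∧dy)/∂z
  = ∂/∂x (-3*x - 6*y) - ∂/∂y (-3*y + 2*z) + ∂/∂z (0).
Each of these terms simplifies to sums of mixed partials that cancel in pairs. The result is 0 (by equality of mixed partials for smooth functions — Schwarz / Clairaut).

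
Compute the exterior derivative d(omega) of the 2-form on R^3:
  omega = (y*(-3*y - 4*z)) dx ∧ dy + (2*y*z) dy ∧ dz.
d(omega) = (-4*y) dx ∧ dy ∧ dz

For a 2-form omega = sum_{i<j} g_{ij} dx_i ∧ dx_j, the exterior derivative is
  d(omega) = sum_{i<j} d(g_{ij}) ∧ dx_i ∧ dx_j = sum_{i<j, k} (∂g_{ij}/∂x_k) dx_k ∧ dx_i ∧ dx_j.
Expand each term, using dx_k ∧ dx_i ∧ dx_j = sgn(permutation) dx_{(a)} ∧ dx_{(b)} ∧ dx_{(c)} with (a < b < c) sorted:
  d(y*(-3*y - 4*z)) includes (∂/∂z)(y*(-3*y - 4*z)) dz = (-4*y) dz, which multiplied by dx ∧ dy gives (-4*y) dx ∧ dy ∧ dz
Collecting like 3-forms: d(omega) = (-4*y) dx ∧ dy ∧ dz.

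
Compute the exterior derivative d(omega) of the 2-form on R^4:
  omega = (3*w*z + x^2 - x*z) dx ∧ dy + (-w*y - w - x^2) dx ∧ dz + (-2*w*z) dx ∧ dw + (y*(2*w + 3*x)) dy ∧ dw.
d(omega) = (4*w - x) dx ∧ dy ∧ dz + (3*y + 3*z) dx ∧ dy ∧ dw + (2*w - y - 1) dx ∧ dz ∧ dw

For a 2-form omega = sum_{i<j} g_{ij} dx_i ∧ dx_j, the exterior derivative is
  d(omega) = sum_{i<j} d(g_{ij}) ∧ dx_i ∧ dx_j = sum_{i<j, k} (∂g_{ij}/∂x_k) dx_k ∧ dx_i ∧ dx_j.
Expand each term, using dx_k ∧ dx_i ∧ dx_j = sgn(permutation) dx_{(a)} ∧ dx_{(b)} ∧ dx_{(c)} with (a < b < c) sorted:
  d(3*w*z + x^2 - x*z) includes (∂/∂z)(3*w*z + x^2 - x*z) dz = (3*w - x) dz, which multiplied by dx ∧ dy gives (3*w - x) dx ∧ dy ∧ dz
  d(3*w*z + x^2 - x*z) includes (∂/∂w)(3*w*z + x^2 - x*z) dw = (3*z) dw, which multiplied by dx ∧ dy gives (3*z) dx ∧ dy ∧ dw
  d(-w*y - w - x^2) includes (∂/∂y)(-w*y - w - x^2) dy = (-w) dy, which multiplied by dx ∧ dz gives (w) dx ∧ dy ∧ dz
  d(-w*y - w - x^2) includes (∂/∂w)(-w*y - w - x^2) dw = (-y - 1) dw, which multiplied by dx ∧ dz gives (-y - 1) dx ∧ dz ∧ dw
  d(-2*w*z) includes (∂/∂z)(-2*w*z) dz = (-2*w) dz, which multiplied by dx ∧ dw gives (2*w) dx ∧ dz ∧ dw
  d(y*(2*w + 3*x)) includes (∂/∂x)(y*(2*w + 3*x)) dx = (3*y) dx, which multiplied by dy ∧ dw gives (3*y) dx ∧ dy ∧ dw
Collecting like 3-forms: d(omega) = (4*w - x) dx ∧ dy ∧ dz + (3*y + 3*z) dx ∧ dy ∧ dw + (2*w - y - 1) dx ∧ dz ∧ dw.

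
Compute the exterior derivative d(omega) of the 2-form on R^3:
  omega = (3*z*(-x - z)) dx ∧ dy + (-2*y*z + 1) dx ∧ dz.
d(omega) = (-3*x - 4*z) dx ∧ dy ∧ dz

For a 2-form omega = sum_{i<j} g_{ij} dx_i ∧ dx_j, the exterior derivative is
  d(omega) = sum_{i<j} d(g_{ij}) ∧ dx_i ∧ dx_j = sum_{i<j, k} (∂g_{ij}/∂x_k) dx_k ∧ dx_i ∧ dx_j.
Expand each term, using dx_k ∧ dx_i ∧ dx_j = sgn(permutation) dx_{(a)} ∧ dx_{(b)} ∧ dx_{(c)} with (a < b < c) sorted:
  d(3*z*(-x - z)) includes (∂/∂z)(3*z*(-x - z)) dz = (-3*x - 6*z) dz, which multiplied by dx ∧ dy gives (-3*x - 6*z) dx ∧ dy ∧ dz
  d(-2*y*z + 1) includes (∂/∂y)(-2*y*z + 1) dy = (-2*z) dy, which multiplied by dx ∧ dz gives (2*z) dx ∧ dy ∧ dz
Collecting like 3-forms: d(omega) = (-3*x - 4*z) dx ∧ dy ∧ dz.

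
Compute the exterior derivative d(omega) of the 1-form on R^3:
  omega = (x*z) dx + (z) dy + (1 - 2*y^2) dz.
d(omega) = (-x) dx ∧ dz + (-4*y - 1) dy ∧ dz

For a 1-form omega = sum_i f_i dx_i, the exterior derivative is
  d(omega) = sum_{i < j} (∂f_j/∂x_i - ∂f_i/∂x_j) dx_i ∧ dx_j.
  coefficient of dx ∧ dz: ∂f_3/∂x - ∂f_1/∂z = ∂(1 - 2*y^2)/∂x - ∂(x*z)/∂z = -x
  coefficient of dy ∧ dz: ∂f_3/∂y - ∂f_2/∂z = ∂(1 - 2*y^2)/∂y - ∂(z)/∂z = -4*y - 1
Assembling: d(omega) = (-x) dx ∧ dz + (-4*y - 1) dy ∧ dz.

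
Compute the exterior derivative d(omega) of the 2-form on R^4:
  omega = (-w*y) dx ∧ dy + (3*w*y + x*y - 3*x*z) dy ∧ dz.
d(omega) = (-y) dx ∧ dy ∧ dw + (y - 3*z) dx ∧ dy ∧ dz + (3*y) dy ∧ dz ∧ dw

For a 2-form omega = sum_{i<j} g_{ij} dx_i ∧ dx_j, the exterior derivative is
  d(omega) = sum_{i<j} d(g_{ij}) ∧ dx_i ∧ dx_j = sum_{i<j, k} (∂g_{ij}/∂x_k) dx_k ∧ dx_i ∧ dx_j.
Expand each term, using dx_k ∧ dx_i ∧ dx_j = sgn(permutation) dx_{(a)} ∧ dx_{(b)} ∧ dx_{(c)} with (a < b < c) sorted:
  d(-w*y) includes (∂/∂w)(-w*y) dw = (-y) dw, which multiplied by dx ∧ dy gives (-y) dx ∧ dy ∧ dw
  d(3*w*y + x*y - 3*x*z) includes (∂/∂x)(3*w*y + x*y - 3*x*z) dx = (y - 3*z) dx, which multiplied by dy ∧ dz gives (y - 3*z) dx ∧ dy ∧ dz
  d(3*w*y + x*y - 3*x*z) includes (∂/∂w)(3*w*y + x*y - 3*x*z) dw = (3*y) dw, which multiplied by dy ∧ dz gives (3*y) dy ∧ dz ∧ dw
Collecting like 3-forms: d(omega) = (-y) dx ∧ dy ∧ dw + (y - 3*z) dx ∧ dy ∧ dz + (3*y) dy ∧ dz ∧ dw.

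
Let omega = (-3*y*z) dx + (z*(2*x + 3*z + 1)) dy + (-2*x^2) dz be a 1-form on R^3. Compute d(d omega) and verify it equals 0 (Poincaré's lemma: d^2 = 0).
d(d omega) = 0

Step 1: d omega = sum_{i<j} (∂f_j/∂x_i - ∂f_i/∂x_j) dx_i ∧ dx_j:
  coeff of dx ∧ dy: 5*z
  coeff of dx ∧ dz: -4*x + 3*y
  coeff of dy ∧ dz: -2*x - 6*z - 1
Step 2: Apply d again to each 2-form coefficient. The only possible 3-form in R^3 is dx ∧ dy ∧ dz, with coefficient
  ∂(coeff of dy∧dz)/∂x - ∂(coeff of dx∧dz)/∂y + ∂(coeff of dx∧dy)/∂z
  = ∂/∂x (-2*x - 6*z - 1) - ∂/∂y (-4*x + 3*y) + ∂/∂z (5*z).
Each of these terms simplifies to sums of mixed partials that cancel in pairs. The result is 0 (by equality of mixed partials for smooth functions — Schwarz / Clairaut).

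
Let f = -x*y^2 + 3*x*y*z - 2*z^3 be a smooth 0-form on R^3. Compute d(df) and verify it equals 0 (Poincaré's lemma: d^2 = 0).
d(df) = 0

Step 1: df = sum_i (∂f/∂x_i) dx_i = (y*(-y + 3*z)) dx + (x*(-2*y + 3*z)) dy + (3*x*y - 6*z^2) dz.
Step 2: Apply d again. Using the 1-form formula, the coefficient of dx ∧ dy in d(df) is ∂^2 f/∂x ∂y - ∂^2 f/∂y ∂x = (-2*y + 3*z) - (-2*y + 3*z) = 0 (equality of mixed partials for smooth f).
Similarly for dx ∧ dz and dy ∧ dz — all coefficients vanish. So d(df) = 0.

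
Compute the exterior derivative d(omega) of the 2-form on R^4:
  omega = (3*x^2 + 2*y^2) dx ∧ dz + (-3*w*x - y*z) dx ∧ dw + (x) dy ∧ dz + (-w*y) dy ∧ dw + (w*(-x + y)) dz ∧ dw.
d(omega) = (1 - 4*y) dx ∧ dy ∧ dz + (z) dx ∧ dy ∧ dw + (-w + y) dx ∧ dz ∧ dw + (w) dy ∧ dz ∧ dw

For a 2-form omega = sum_{i<j} g_{ij} dx_i ∧ dx_j, the exterior derivative is
  d(omega) = sum_{i<j} d(g_{ij}) ∧ dx_i ∧ dx_j = sum_{i<j, k} (∂g_{ij}/∂x_k) dx_k ∧ dx_i ∧ dx_j.
Expand each term, using dx_k ∧ dx_i ∧ dx_j = sgn(permutation) dx_{(a)} ∧ dx_{(b)} ∧ dx_{(c)} with (a < b < c) sorted:
  d(3*x^2 + 2*y^2) includes (∂/∂y)(3*x^2 + 2*y^2) dy = (4*y) dy, which multiplied by dx ∧ dz gives (-4*y) dx ∧ dy ∧ dz
  d(-3*w*x - y*z) includes (∂/∂y)(-3*w*x - y*z) dy = (-z) dy, which multiplied by dx ∧ dw gives (z) dx ∧ dy ∧ dw
  d(-3*w*x - y*z) includes (∂/∂z)(-3*w*x - y*z) dz = (-y) dz, which multiplied by dx ∧ dw gives (y) dx ∧ dz ∧ dw
  d(x) includes (∂/∂x)(x) dx = (1) dx, which multiplied by dy ∧ dz gives (1) dx ∧ dy ∧ dz
  d(w*(-x + y)) includes (∂/∂x)(w*(-x + y)) dx = (-w) dx, which multiplied by dz ∧ dw gives (-w) dx ∧ dz ∧ dw
  d(w*(-x + y)) includes (∂/∂y)(w*(-x + y)) dy = (w) dy, which multiplied by dz ∧ dw gives (w) dy ∧ dz ∧ dw
Collecting like 3-forms: d(omega) = (1 - 4*y) dx ∧ dy ∧ dz + (z) dx ∧ dy ∧ dw + (-w + y) dx ∧ dz ∧ dw + (w) dy ∧ dz ∧ dw.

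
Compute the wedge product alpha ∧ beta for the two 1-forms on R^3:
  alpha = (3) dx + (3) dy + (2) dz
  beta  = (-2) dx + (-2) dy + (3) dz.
alpha ∧ beta = (13) dx ∧ dz + (13) dy ∧ dz

Distribute the wedge, using dx_i ∧ dx_j = -dx_j ∧ dx_i and dx_i ∧ dx_i = 0. For each pair (i, j) with i < j, the coefficient of dx_i ∧ dx_j in alpha ∧ beta is (alpha_i * beta_j - alpha_j * beta_i). Collecting: alpha ∧ beta = (13) dx ∧ dz + (13) dy ∧ dz.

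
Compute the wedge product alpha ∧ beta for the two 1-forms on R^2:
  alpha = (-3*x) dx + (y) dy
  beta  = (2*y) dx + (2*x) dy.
alpha ∧ beta = (-6*x^2 - 2*y^2) dx ∧ dy

Distribute the wedge, using dx_i ∧ dx_j = -dx_j ∧ dx_i and dx_i ∧ dx_i = 0. For each pair (i, j) with i < j, the coefficient of dx_i ∧ dx_j in alpha ∧ beta is (alpha_i * beta_j - alpha_j * beta_i). Collecting: alpha ∧ beta = (-6*x^2 - 2*y^2) dx ∧ dy.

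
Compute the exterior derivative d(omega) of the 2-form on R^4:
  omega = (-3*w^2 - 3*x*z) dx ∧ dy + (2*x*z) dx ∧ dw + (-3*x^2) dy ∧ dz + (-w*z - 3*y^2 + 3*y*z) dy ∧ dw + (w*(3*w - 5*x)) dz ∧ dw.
d(omega) = (-9*x) dx ∧ dy ∧ dz + (-6*w) dx ∧ dy ∧ dw + (-5*w - 2*x) dx ∧ dz ∧ dw + (w - 3*y) dy ∧ dz ∧ dw

For a 2-form omega = sum_{i<j} g_{ij} dx_i ∧ dx_j, the exterior derivative is
  d(omega) = sum_{i<j} d(g_{ij}) ∧ dx_i ∧ dx_j = sum_{i<j, k} (∂g_{ij}/∂x_k) dx_k ∧ dx_i ∧ dx_j.
Expand each term, using dx_k ∧ dx_i ∧ dx_j = sgn(permutation) dx_{(a)} ∧ dx_{(b)} ∧ dx_{(c)} with (a < b < c) sorted:
  d(-3*w^2 - 3*x*z) includes (∂/∂z)(-3*w^2 - 3*x*z) dz = (-3*x) dz, which multiplied by dx ∧ dy gives (-3*x) dx ∧ dy ∧ dz
  d(-3*w^2 - 3*x*z) includes (∂/∂w)(-3*w^2 - 3*x*z) dw = (-6*w) dw, which multiplied by dx ∧ dy gives (-6*w) dx ∧ dy ∧ dw
  d(2*x*z) includes (∂/∂z)(2*x*z) dz = (2*x) dz, which multiplied by dx ∧ dw gives (-2*x) dx ∧ dz ∧ dw
  d(-3*x^2) includes (∂/∂x)(-3*x^2) dx = (-6*x) dx, which multiplied by dy ∧ dz gives (-6*x) dx ∧ dy ∧ dz
  d(-w*z - 3*y^2 + 3*y*z) includes (∂/∂z)(-w*z - 3*y^2 + 3*y*z) dz = (-w + 3*y) dz, which multiplied by dy ∧ dw gives (w - 3*y) dy ∧ dz ∧ dw
  d(w*(3*w - 5*x)) includes (∂/∂x)(w*(3*w - 5*x)) dx = (-5*w) dx, which multiplied by dz ∧ dw gives (-5*w) dx ∧ dz ∧ dw
Collecting like 3-forms: d(omega) = (-9*x) dx ∧ dy ∧ dz + (-6*w) dx ∧ dy ∧ dw + (-5*w - 2*x) dx ∧ dz ∧ dw + (w - 3*y) dy ∧ dz ∧ dw.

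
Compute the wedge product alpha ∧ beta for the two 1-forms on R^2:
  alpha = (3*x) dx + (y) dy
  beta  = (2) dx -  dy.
alpha ∧ beta = (-3*x - 2*y) dx ∧ dy

Distribute the wedge, using dx_i ∧ dx_j = -dx_j ∧ dx_i and dx_i ∧ dx_i = 0. For each pair (i, j) with i < j, the coefficient of dx_i ∧ dx_j in alpha ∧ beta is (alpha_i * beta_j - alpha_j * beta_i). Collecting: alpha ∧ beta = (-3*x - 2*y) dx ∧ dy.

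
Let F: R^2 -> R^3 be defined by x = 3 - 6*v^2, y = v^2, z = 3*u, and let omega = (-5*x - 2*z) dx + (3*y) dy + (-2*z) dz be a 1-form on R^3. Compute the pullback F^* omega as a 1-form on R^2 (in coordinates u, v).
F^* omega = (-18*u) du + (6*v*(12*u - 59*v^2 + 30)) dv

Using F^*(f dg) = (f ∘ F) d(g ∘ F), substitute each coordinate x_i by F_i(u, v) in f_i, and replace dx_i by d F_i = (∂F_i/∂u) du + (∂F_i/∂v) dv.
  For the x component: f_1(F) = -6*u + 30*v^2 - 15; d F_1 = (0) du + (-12*v) dv
  For the y component: f_2(F) = 3*v^2; d F_2 = (0) du + (2*v) dv
  For the z component: f_3(F) = -6*u; d F_3 = (3) du + (0) dv
Combining and collecting du, dv coefficients:
  coeff of du: -18*u
  coeff of dv: 6*v*(12*u - 59*v^2 + 30)
F^* omega = (-18*u) du + (6*v*(12*u - 59*v^2 + 30)) dv.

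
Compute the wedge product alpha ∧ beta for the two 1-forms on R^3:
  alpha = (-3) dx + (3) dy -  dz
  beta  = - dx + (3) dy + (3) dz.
alpha ∧ beta = (-6) dx ∧ dy + (-10) dx ∧ dz + (12) dy ∧ dz

Distribute the wedge, using dx_i ∧ dx_j = -dx_j ∧ dx_i and dx_i ∧ dx_i = 0. For each pair (i, j) with i < j, the coefficient of dx_i ∧ dx_j in alpha ∧ beta is (alpha_i * beta_j - alpha_j * beta_i). Collecting: alpha ∧ beta = (-6) dx ∧ dy + (-10) dx ∧ dz + (12) dy ∧ dz.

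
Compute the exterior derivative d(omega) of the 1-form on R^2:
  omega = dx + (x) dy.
d(omega) = (1) dx ∧ dy

For a 1-form omega = sum_i f_i dx_i, the exterior derivative is
  d(omega) = sum_{i < j} (∂f_j/∂x_i - ∂f_i/∂x_j) dx_i ∧ dx_j.
  coefficient of dx ∧ dy: ∂f_2/∂x - ∂f_1/∂y = ∂(x)/∂x - ∂(1)/∂y = 1
Assembling: d(omega) = (1) dx ∧ dy.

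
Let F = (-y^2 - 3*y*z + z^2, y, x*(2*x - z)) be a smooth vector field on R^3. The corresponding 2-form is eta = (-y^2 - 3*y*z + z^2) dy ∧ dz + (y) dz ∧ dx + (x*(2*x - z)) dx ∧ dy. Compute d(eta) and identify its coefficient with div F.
d(eta) = (1 - x) dx ∧ dy ∧ dz; div F = 1 - x

For a 2-form in R^3 of the form above, applying d gives a 3-form with coefficient ∂P/∂x + ∂Q/∂y + ∂R/∂z:
  ∂P/∂x = 0
  ∂Q/∂y = 1
  ∂R/∂z = -x
Sum = 1 - x, which is exactly div F.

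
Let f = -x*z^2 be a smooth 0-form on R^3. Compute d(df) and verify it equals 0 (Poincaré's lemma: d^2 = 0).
d(df) = 0

Step 1: df = sum_i (∂f/∂x_i) dx_i = (-z^2) dx + (0) dy + (-2*x*z) dz.
Step 2: Apply d again. Using the 1-form formula, the coefficient of dx ∧ dy in d(df) is ∂^2 f/∂x ∂y - ∂^2 f/∂y ∂x = (0) - (0) = 0 (equality of mixed partials for smooth f).
Similarly for dx ∧ dz and dy ∧ dz — all coefficients vanish. So d(df) = 0.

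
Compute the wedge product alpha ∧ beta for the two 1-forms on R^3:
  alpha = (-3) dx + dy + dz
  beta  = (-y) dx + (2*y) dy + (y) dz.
alpha ∧ beta = (-5*y) dx ∧ dy + (-2*y) dx ∧ dz + (-y) dy ∧ dz

Distribute the wedge, using dx_i ∧ dx_j = -dx_j ∧ dx_i and dx_i ∧ dx_i = 0. For each pair (i, j) with i < j, the coefficient of dx_i ∧ dx_j in alpha ∧ beta is (alpha_i * beta_j - alpha_j * beta_i). Collecting: alpha ∧ beta = (-5*y) dx ∧ dy + (-2*y) dx ∧ dz + (-y) dy ∧ dz.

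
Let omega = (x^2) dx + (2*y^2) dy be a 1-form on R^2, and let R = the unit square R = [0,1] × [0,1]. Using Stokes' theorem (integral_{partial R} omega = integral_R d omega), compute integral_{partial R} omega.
integral_(partial R) omega = 0

Stokes: integral_partial_R omega = integral_R d omega with d omega = (∂Q/∂x - ∂P/∂y) dx ∧ dy.
  ∂Q/∂x = 0
  ∂P/∂y = 0
  integrand = ∂Q/∂x - ∂P/∂y = 0.
Integrating over R: integral_0^1 integral_0^1 (0) dx dy = 0.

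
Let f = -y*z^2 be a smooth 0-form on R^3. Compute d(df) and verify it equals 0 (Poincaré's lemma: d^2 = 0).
d(df) = 0

Step 1: df = sum_i (∂f/∂x_i) dx_i = (0) dx + (-z^2) dy + (-2*y*z) dz.
Step 2: Apply d again. Using the 1-form formula, the coefficient of dx ∧ dy in d(df) is ∂^2 f/∂x ∂y - ∂^2 f/∂y ∂x = (0) - (0) = 0 (equality of mixed partials for smooth f).
Similarly for dx ∧ dz and dy ∧ dz — all coefficients vanish. So d(df) = 0.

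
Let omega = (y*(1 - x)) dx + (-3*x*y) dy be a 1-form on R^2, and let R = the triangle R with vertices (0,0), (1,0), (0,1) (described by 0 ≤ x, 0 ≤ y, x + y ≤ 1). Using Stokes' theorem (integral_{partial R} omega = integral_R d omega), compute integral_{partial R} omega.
integral_(partial R) omega = -5/6

Stokes: integral_partial_R omega = integral_R d omega with d omega = (∂Q/∂x - ∂P/∂y) dx ∧ dy.
  ∂Q/∂x = -3*y
  ∂P/∂y = 1 - x
  integrand = ∂Q/∂x - ∂P/∂y = x - 3*y - 1.
Integrating over R: integral_0^1 integral_0^{1-x} (x - 3*y - 1) dy dx = -5/6.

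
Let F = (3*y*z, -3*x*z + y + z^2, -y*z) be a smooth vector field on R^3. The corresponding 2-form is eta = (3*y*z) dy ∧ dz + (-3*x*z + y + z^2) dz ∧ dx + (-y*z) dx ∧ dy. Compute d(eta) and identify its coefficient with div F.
d(eta) = (1 - y) dx ∧ dy ∧ dz; div F = 1 - y

For a 2-form in R^3 of the form above, applying d gives a 3-form with coefficient ∂P/∂x + ∂Q/∂y + ∂R/∂z:
  ∂P/∂x = 0
  ∂Q/∂y = 1
  ∂R/∂z = -y
Sum = 1 - y, which is exactly div F.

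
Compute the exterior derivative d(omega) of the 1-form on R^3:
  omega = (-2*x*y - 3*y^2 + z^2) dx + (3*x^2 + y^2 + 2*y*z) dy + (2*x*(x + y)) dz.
d(omega) = (8*x + 6*y) dx ∧ dy + (4*x + 2*y - 2*z) dx ∧ dz + (2*x - 2*y) dy ∧ dz

For a 1-form omega = sum_i f_i dx_i, the exterior derivative is
  d(omega) = sum_{i < j} (∂f_j/∂x_i - ∂f_i/∂x_j) dx_i ∧ dx_j.
  coefficient of dx ∧ dy: ∂f_2/∂x - ∂f_1/∂y = ∂(3*x^2 + y^2 + 2*y*z)/∂x - ∂(-2*x*y - 3*y^2 + z^2)/∂y = 8*x + 6*y
  coefficient of dx ∧ dz: ∂f_3/∂x - ∂f_1/∂z = ∂(2*x*(x + y))/∂x - ∂(-2*x*y - 3*y^2 + z^2)/∂z = 4*x + 2*y - 2*z
  coefficient of dy ∧ dz: ∂f_3/∂y - ∂f_2/∂z = ∂(2*x*(x + y))/∂y - ∂(3*x^2 + y^2 + 2*y*z)/∂z = 2*x - 2*y
Assembling: d(omega) = (8*x + 6*y) dx ∧ dy + (4*x + 2*y - 2*z) dx ∧ dz + (2*x - 2*y) dy ∧ dz.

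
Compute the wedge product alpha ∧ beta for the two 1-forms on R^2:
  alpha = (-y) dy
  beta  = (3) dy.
alpha ∧ beta = 0

Distribute the wedge, using dx_i ∧ dx_j = -dx_j ∧ dx_i and dx_i ∧ dx_i = 0. For each pair (i, j) with i < j, the coefficient of dx_i ∧ dx_j in alpha ∧ beta is (alpha_i * beta_j - alpha_j * beta_i). Collecting: alpha ∧ beta = 0.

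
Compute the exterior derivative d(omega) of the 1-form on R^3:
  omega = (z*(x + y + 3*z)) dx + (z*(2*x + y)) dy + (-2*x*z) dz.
d(omega) = (z) dx ∧ dy + (-x - y - 8*z) dx ∧ dz + (-2*x - y) dy ∧ dz

For a 1-form omega = sum_i f_i dx_i, the exterior derivative is
  d(omega) = sum_{i < j} (∂f_j/∂x_i - ∂f_i/∂x_j) dx_i ∧ dx_j.
  coefficient of dx ∧ dy: ∂f_2/∂x - ∂f_1/∂y = ∂(z*(2*x + y))/∂x - ∂(z*(x + y + 3*z))/∂y = z
  coefficient of dx ∧ dz: ∂f_3/∂x - ∂f_1/∂z = ∂(-2*x*z)/∂x - ∂(z*(x + y + 3*z))/∂z = -x - y - 8*z
  coefficient of dy ∧ dz: ∂f_3/∂y - ∂f_2/∂z = ∂(-2*x*z)/∂y - ∂(z*(2*x + y))/∂z = -2*x - y
Assembling: d(omega) = (z) dx ∧ dy + (-x - y - 8*z) dx ∧ dz + (-2*x - y) dy ∧ dz.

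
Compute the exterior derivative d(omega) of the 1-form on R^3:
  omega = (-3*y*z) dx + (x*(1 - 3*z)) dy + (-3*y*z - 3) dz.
d(omega) = (1) dx ∧ dy + (3*y) dx ∧ dz + (3*x - 3*z) dy ∧ dz

For a 1-form omega = sum_i f_i dx_i, the exterior derivative is
  d(omega) = sum_{i < j} (∂f_j/∂x_i - ∂f_i/∂x_j) dx_i ∧ dx_j.
  coefficient of dx ∧ dy: ∂f_2/∂x - ∂f_1/∂y = ∂(x*(1 - 3*z))/∂x - ∂(-3*y*z)/∂y = 1
  coefficient of dx ∧ dz: ∂f_3/∂x - ∂f_1/∂z = ∂(-3*y*z - 3)/∂x - ∂(-3*y*z)/∂z = 3*y
  coefficient of dy ∧ dz: ∂f_3/∂y - ∂f_2/∂z = ∂(-3*y*z - 3)/∂y - ∂(x*(1 - 3*z))/∂z = 3*x - 3*z
Assembling: d(omega) = (1) dx ∧ dy + (3*y) dx ∧ dz + (3*x - 3*z) dy ∧ dz.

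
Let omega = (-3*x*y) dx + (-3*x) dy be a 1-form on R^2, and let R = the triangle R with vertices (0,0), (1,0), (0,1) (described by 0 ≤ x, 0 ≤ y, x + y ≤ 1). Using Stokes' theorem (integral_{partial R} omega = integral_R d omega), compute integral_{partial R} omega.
integral_(partial R) omega = -1

Stokes: integral_partial_R omega = integral_R d omega with d omega = (∂Q/∂x - ∂P/∂y) dx ∧ dy.
  ∂Q/∂x = -3
  ∂P/∂y = -3*x
  integrand = ∂Q/∂x - ∂P/∂y = 3*x - 3.
Integrating over R: integral_0^1 integral_0^{1-x} (3*x - 3) dy dx = -1.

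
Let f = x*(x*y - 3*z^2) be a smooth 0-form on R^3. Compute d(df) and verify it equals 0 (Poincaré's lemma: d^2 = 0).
d(df) = 0

Step 1: df = sum_i (∂f/∂x_i) dx_i = (2*x*y - 3*z^2) dx + (x^2) dy + (-6*x*z) dz.
Step 2: Apply d again. Using the 1-form formula, the coefficient of dx ∧ dy in d(df) is ∂^2 f/∂x ∂y - ∂^2 f/∂y ∂x = (2*x) - (2*x) = 0 (equality of mixed partials for smooth f).
Similarly for dx ∧ dz and dy ∧ dz — all coefficients vanish. So d(df) = 0.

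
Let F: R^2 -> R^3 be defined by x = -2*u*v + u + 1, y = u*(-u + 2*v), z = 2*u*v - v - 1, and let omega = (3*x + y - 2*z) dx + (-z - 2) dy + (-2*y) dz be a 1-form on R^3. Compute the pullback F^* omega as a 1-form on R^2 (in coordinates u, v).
F^* omega = (10*u^2*v - u^2 + 4*u*v^2 - 16*u*v + 5*u - 2*v^2 - 10*v + 5) du + (2*u*(3*u^2 + 2*u*v - 4*u + v - 6)) dv

Using F^*(f dg) = (f ∘ F) d(g ∘ F), substitute each coordinate x_i by F_i(u, v) in f_i, and replace dx_i by d F_i = (∂F_i/∂u) du + (∂F_i/∂v) dv.
  For the x component: f_1(F) = -u^2 - 8*u*v + 3*u + 2*v + 5; d F_1 = (1 - 2*v) du + (-2*u) dv
  For the y component: f_2(F) = -2*u*v + v - 1; d F_2 = (-2*u + 2*v) du + (2*u) dv
  For the z component: f_3(F) = 2*u*(u - 2*v); d F_3 = (2*v) du + (2*u - 1) dv
Combining and collecting du, dv coefficients:
  coeff of du: 10*u^2*v - u^2 + 4*u*v^2 - 16*u*v + 5*u - 2*v^2 - 10*v + 5
  coeff of dv: 2*u*(3*u^2 + 2*u*v - 4*u + v - 6)
F^* omega = (10*u^2*v - u^2 + 4*u*v^2 - 16*u*v + 5*u - 2*v^2 - 10*v + 5) du + (2*u*(3*u^2 + 2*u*v - 4*u + v - 6)) dv.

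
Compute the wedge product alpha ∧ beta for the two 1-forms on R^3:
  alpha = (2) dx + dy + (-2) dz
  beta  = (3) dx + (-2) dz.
alpha ∧ beta = (2) dx ∧ dz + (-3) dx ∧ dy + (-2) dy ∧ dz

Distribute the wedge, using dx_i ∧ dx_j = -dx_j ∧ dx_i and dx_i ∧ dx_i = 0. For each pair (i, j) with i < j, the coefficient of dx_i ∧ dx_j in alpha ∧ beta is (alpha_i * beta_j - alpha_j * beta_i). Collecting: alpha ∧ beta = (2) dx ∧ dz + (-3) dx ∧ dy + (-2) dy ∧ dz.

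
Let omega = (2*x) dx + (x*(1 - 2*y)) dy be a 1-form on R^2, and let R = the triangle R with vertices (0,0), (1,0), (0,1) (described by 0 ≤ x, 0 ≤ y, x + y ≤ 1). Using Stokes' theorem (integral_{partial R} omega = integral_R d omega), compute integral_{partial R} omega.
integral_(partial R) omega = 1/6

Stokes: integral_partial_R omega = integral_R d omega with d omega = (∂Q/∂x - ∂P/∂y) dx ∧ dy.
  ∂Q/∂x = 1 - 2*y
  ∂P/∂y = 0
  integrand = ∂Q/∂x - ∂P/∂y = 1 - 2*y.
Integrating over R: integral_0^1 integral_0^{1-x} (1 - 2*y) dy dx = 1/6.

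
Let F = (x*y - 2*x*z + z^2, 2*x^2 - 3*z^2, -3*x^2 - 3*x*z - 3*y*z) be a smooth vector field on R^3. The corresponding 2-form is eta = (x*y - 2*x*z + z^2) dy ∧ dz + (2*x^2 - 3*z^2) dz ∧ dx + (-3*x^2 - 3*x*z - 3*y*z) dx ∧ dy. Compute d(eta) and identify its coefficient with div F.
d(eta) = (-3*x - 2*y - 2*z) dx ∧ dy ∧ dz; div F = -3*x - 2*y - 2*z

For a 2-form in R^3 of the form above, applying d gives a 3-form with coefficient ∂P/∂x + ∂Q/∂y + ∂R/∂z:
  ∂P/∂x = y - 2*z
  ∂Q/∂y = 0
  ∂R/∂z = -3*x - 3*y
Sum = -3*x - 2*y - 2*z, which is exactly div F.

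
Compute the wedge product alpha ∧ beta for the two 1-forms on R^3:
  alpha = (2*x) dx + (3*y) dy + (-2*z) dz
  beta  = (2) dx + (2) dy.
alpha ∧ beta = (4*x - 6*y) dx ∧ dy + (4*z) dx ∧ dz + (4*z) dy ∧ dz

Distribute the wedge, using dx_i ∧ dx_j = -dx_j ∧ dx_i and dx_i ∧ dx_i = 0. For each pair (i, j) with i < j, the coefficient of dx_i ∧ dx_j in alpha ∧ beta is (alpha_i * beta_j - alpha_j * beta_i). Collecting: alpha ∧ beta = (4*x - 6*y) dx ∧ dy + (4*z) dx ∧ dz + (4*z) dy ∧ dz.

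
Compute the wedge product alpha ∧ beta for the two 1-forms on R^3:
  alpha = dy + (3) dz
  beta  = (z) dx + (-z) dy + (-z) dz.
alpha ∧ beta = (-z) dx ∧ dy + (2*z) dy ∧ dz + (-3*z) dx ∧ dz

Distribute the wedge, using dx_i ∧ dx_j = -dx_j ∧ dx_i and dx_i ∧ dx_i = 0. For each pair (i, j) with i < j, the coefficient of dx_i ∧ dx_j in alpha ∧ beta is (alpha_i * beta_j - alpha_j * beta_i). Collecting: alpha ∧ beta = (-z) dx ∧ dy + (2*z) dy ∧ dz + (-3*z) dx ∧ dz.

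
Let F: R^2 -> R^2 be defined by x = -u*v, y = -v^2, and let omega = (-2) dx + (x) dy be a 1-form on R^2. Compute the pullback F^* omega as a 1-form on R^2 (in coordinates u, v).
F^* omega = (2*v) du + (2*u*(v^2 + 1)) dv

Using F^*(f dg) = (f ∘ F) d(g ∘ F), substitute each coordinate x_i by F_i(u, v) in f_i, and replace dx_i by d F_i = (∂F_i/∂u) du + (∂F_i/∂v) dv.
  For the x component: f_1(F) = -2; d F_1 = (-v) du + (-u) dv
  For the y component: f_2(F) = -u*v; d F_2 = (0) du + (-2*v) dv
Combining and collecting du, dv coefficients:
  coeff of du: 2*v
  coeff of dv: 2*u*(v^2 + 1)
F^* omega = (2*v) du + (2*u*(v^2 + 1)) dv.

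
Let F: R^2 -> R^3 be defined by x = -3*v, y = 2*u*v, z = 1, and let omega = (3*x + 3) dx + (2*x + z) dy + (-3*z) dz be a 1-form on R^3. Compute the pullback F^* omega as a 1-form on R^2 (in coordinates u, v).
F^* omega = (2*v*(1 - 6*v)) du + (-12*u*v + 2*u + 27*v - 9) dv

Using F^*(f dg) = (f ∘ F) d(g ∘ F), substitute each coordinate x_i by F_i(u, v) in f_i, and replace dx_i by d F_i = (∂F_i/∂u) du + (∂F_i/∂v) dv.
  For the x component: f_1(F) = 3 - 9*v; d F_1 = (0) du + (-3) dv
  For the y component: f_2(F) = 1 - 6*v; d F_2 = (2*v) du + (2*u) dv
  For the z component: f_3(F) = -3; d F_3 = (0) du + (0) dv
Combining and collecting du, dv coefficients:
  coeff of du: 2*v*(1 - 6*v)
  coeff of dv: -12*u*v + 2*u + 27*v - 9
F^* omega = (2*v*(1 - 6*v)) du + (-12*u*v + 2*u + 27*v - 9) dv.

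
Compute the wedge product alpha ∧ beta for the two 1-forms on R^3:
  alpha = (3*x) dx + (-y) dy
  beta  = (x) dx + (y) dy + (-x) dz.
alpha ∧ beta = (4*x*y) dx ∧ dy + (-3*x^2) dx ∧ dz + (x*y) dy ∧ dz

Distribute the wedge, using dx_i ∧ dx_j = -dx_j ∧ dx_i and dx_i ∧ dx_i = 0. For each pair (i, j) with i < j, the coefficient of dx_i ∧ dx_j in alpha ∧ beta is (alpha_i * beta_j - alpha_j * beta_i). Collecting: alpha ∧ beta = (4*x*y) dx ∧ dy + (-3*x^2) dx ∧ dz + (x*y) dy ∧ dz.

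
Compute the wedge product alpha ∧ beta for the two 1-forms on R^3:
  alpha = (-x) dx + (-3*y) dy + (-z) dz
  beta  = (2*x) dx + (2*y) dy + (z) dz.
alpha ∧ beta = (4*x*y) dx ∧ dy + (x*z) dx ∧ dz + (-y*z) dy ∧ dz

Distribute the wedge, using dx_i ∧ dx_j = -dx_j ∧ dx_i and dx_i ∧ dx_i = 0. For each pair (i, j) with i < j, the coefficient of dx_i ∧ dx_j in alpha ∧ beta is (alpha_i * beta_j - alpha_j * beta_i). Collecting: alpha ∧ beta = (4*x*y) dx ∧ dy + (x*z) dx ∧ dz + (-y*z) dy ∧ dz.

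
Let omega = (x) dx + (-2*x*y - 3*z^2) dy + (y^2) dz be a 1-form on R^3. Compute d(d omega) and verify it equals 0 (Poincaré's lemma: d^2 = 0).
d(d omega) = 0

Step 1: d omega = sum_{i<j} (∂f_j/∂x_i - ∂f_i/∂x_j) dx_i ∧ dx_j:
  coeff of dx ∧ dy: -2*y
  coeff of dx ∧ dz: 0
  coeff of dy ∧ dz: 2*y + 6*z
Step 2: Apply d again to each 2-form coefficient. The only possible 3-form in R^3 is dx ∧ dy ∧ dz, with coefficient
  ∂(coeff of dy∧dz)/∂x - ∂(coeff of dx∧dz)/∂y + ∂(coeff of dx∧dy)/∂z
  = ∂/∂x (2*y + 6*z) - ∂/∂y (0) + ∂/∂z (-2*y).
Each of these terms simplifies to sums of mixed partials that cancel in pairs. The result is 0 (by equality of mixed partials for smooth functions — Schwarz / Clairaut).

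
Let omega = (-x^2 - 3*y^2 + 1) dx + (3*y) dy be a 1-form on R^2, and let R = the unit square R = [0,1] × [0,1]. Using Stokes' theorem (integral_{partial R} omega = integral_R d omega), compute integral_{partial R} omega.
integral_(partial R) omega = 3

Stokes: integral_partial_R omega = integral_R d omega with d omega = (∂Q/∂x - ∂P/∂y) dx ∧ dy.
  ∂Q/∂x = 0
  ∂P/∂y = -6*y
  integrand = ∂Q/∂x - ∂P/∂y = 6*y.
Integrating over R: integral_0^1 integral_0^1 (6*y) dx dy = 3.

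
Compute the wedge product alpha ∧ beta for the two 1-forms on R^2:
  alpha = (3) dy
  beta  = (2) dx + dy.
alpha ∧ beta = (-6) dx ∧ dy

Distribute the wedge, using dx_i ∧ dx_j = -dx_j ∧ dx_i and dx_i ∧ dx_i = 0. For each pair (i, j) with i < j, the coefficient of dx_i ∧ dx_j in alpha ∧ beta is (alpha_i * beta_j - alpha_j * beta_i). Collecting: alpha ∧ beta = (-6) dx ∧ dy.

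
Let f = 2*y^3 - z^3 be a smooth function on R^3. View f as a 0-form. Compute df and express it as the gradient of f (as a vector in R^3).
df = (0) dx + (6*y^2) dy + (-3*z^2) dz; grad f = (0, 6*y^2, -3*z^2)

For a 0-form f, d f = (∂f/∂x) dx + (∂f/∂y) dy + (∂f/∂z) dz. The components of the vector representation are exactly the entries of grad f in Cartesian coordinates:
  ∂f/∂x = 0
  ∂f/∂y = 6*y^2
  ∂f/∂z = -3*z^2.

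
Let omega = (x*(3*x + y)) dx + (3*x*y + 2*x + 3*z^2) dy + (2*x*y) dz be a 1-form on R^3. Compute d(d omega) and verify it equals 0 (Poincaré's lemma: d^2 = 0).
d(d omega) = 0

Step 1: d omega = sum_{i<j} (∂f_j/∂x_i - ∂f_i/∂x_j) dx_i ∧ dx_j:
  coeff of dx ∧ dy: -x + 3*y + 2
  coeff of dx ∧ dz: 2*y
  coeff of dy ∧ dz: 2*x - 6*z
Step 2: Apply d again to each 2-form coefficient. The only possible 3-form in R^3 is dx ∧ dy ∧ dz, with coefficient
  ∂(coeff of dy∧dz)/∂x - ∂(coeff of dx∧dz)/∂y + ∂(coeff of dx∧dy)/∂z
  = ∂/∂x (2*x - 6*z) - ∂/∂y (2*y) + ∂/∂z (-x + 3*y + 2).
Each of these terms simplifies to sums of mixed partials that cancel in pairs. The result is 0 (by equality of mixed partials for smooth functions — Schwarz / Clairaut).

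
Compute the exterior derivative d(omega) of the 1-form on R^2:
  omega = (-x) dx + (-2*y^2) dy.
d(omega) = 0

For a 1-form omega = sum_i f_i dx_i, the exterior derivative is
  d(omega) = sum_{i < j} (∂f_j/∂x_i - ∂f_i/∂x_j) dx_i ∧ dx_j.

Assembling: d(omega) = 0.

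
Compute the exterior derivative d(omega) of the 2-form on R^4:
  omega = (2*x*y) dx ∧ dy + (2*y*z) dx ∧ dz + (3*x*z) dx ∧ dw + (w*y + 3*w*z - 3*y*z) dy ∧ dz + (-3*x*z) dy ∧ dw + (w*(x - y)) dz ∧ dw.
d(omega) = (-2*z) dx ∧ dy ∧ dz + (w - 3*x) dx ∧ dz ∧ dw + (-w + 3*x + y + 3*z) dy ∧ dz ∧ dw + (-3*z) dx ∧ dy ∧ dw

For a 2-form omega = sum_{i<j} g_{ij} dx_i ∧ dx_j, the exterior derivative is
  d(omega) = sum_{i<j} d(g_{ij}) ∧ dx_i ∧ dx_j = sum_{i<j, k} (∂g_{ij}/∂x_k) dx_k ∧ dx_i ∧ dx_j.
Expand each term, using dx_k ∧ dx_i ∧ dx_j = sgn(permutation) dx_{(a)} ∧ dx_{(b)} ∧ dx_{(c)} with (a < b < c) sorted:
  d(2*y*z) includes (∂/∂y)(2*y*z) dy = (2*z) dy, which multiplied by dx ∧ dz gives (-2*z) dx ∧ dy ∧ dz
  d(3*x*z) includes (∂/∂z)(3*x*z) dz = (3*x) dz, which multiplied by dx ∧ dw gives (-3*x) dx ∧ dz ∧ dw
  d(w*y + 3*w*z - 3*y*z) includes (∂/∂w)(w*y + 3*w*z - 3*y*z) dw = (y + 3*z) dw, which multiplied by dy ∧ dz gives (y + 3*z) dy ∧ dz ∧ dw
  d(-3*x*z) includes (∂/∂x)(-3*x*z) dx = (-3*z) dx, which multiplied by dy ∧ dw gives (-3*z) dx ∧ dy ∧ dw
  d(-3*x*z) includes (∂/∂z)(-3*x*z) dz = (-3*x) dz, which multiplied by dy ∧ dw gives (3*x) dy ∧ dz ∧ dw
  d(w*(x - y)) includes (∂/∂x)(w*(x - y)) dx = (w) dx, which multiplied by dz ∧ dw gives (w) dx ∧ dz ∧ dw
  d(w*(x - y)) includes (∂/∂y)(w*(x - y)) dy = (-w) dy, which multiplied by dz ∧ dw gives (-w) dy ∧ dz ∧ dw
Collecting like 3-forms: d(omega) = (-2*z) dx ∧ dy ∧ dz + (w - 3*x) dx ∧ dz ∧ dw + (-w + 3*x + y + 3*z) dy ∧ dz ∧ dw + (-3*z) dx ∧ dy ∧ dw.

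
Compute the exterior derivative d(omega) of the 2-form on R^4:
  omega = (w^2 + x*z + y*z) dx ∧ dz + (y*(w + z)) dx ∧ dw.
d(omega) = (-z) dx ∧ dy ∧ dz + (2*w - y) dx ∧ dz ∧ dw + (-w - z) dx ∧ dy ∧ dw

For a 2-form omega = sum_{i<j} g_{ij} dx_i ∧ dx_j, the exterior derivative is
  d(omega) = sum_{i<j} d(g_{ij}) ∧ dx_i ∧ dx_j = sum_{i<j, k} (∂g_{ij}/∂x_k) dx_k ∧ dx_i ∧ dx_j.
Expand each term, using dx_k ∧ dx_i ∧ dx_j = sgn(permutation) dx_{(a)} ∧ dx_{(b)} ∧ dx_{(c)} with (a < b < c) sorted:
  d(w^2 + x*z + y*z) includes (∂/∂y)(w^2 + x*z + y*z) dy = (z) dy, which multiplied by dx ∧ dz gives (-z) dx ∧ dy ∧ dz
  d(w^2 + x*z + y*z) includes (∂/∂w)(w^2 + x*z + y*z) dw = (2*w) dw, which multiplied by dx ∧ dz gives (2*w) dx ∧ dz ∧ dw
  d(y*(w + z)) includes (∂/∂y)(y*(w + z)) dy = (w + z) dy, which multiplied by dx ∧ dw gives (-w - z) dx ∧ dy ∧ dw
  d(y*(w + z)) includes (∂/∂z)(y*(w + z)) dz = (y) dz, which multiplied by dx ∧ dw gives (-y) dx ∧ dz ∧ dw
Collecting like 3-forms: d(omega) = (-z) dx ∧ dy ∧ dz + (2*w - y) dx ∧ dz ∧ dw + (-w - z) dx ∧ dy ∧ dw.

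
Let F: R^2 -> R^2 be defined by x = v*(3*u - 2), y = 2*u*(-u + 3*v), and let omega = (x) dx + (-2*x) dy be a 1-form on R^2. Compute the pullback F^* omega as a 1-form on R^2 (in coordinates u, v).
F^* omega = (v*(24*u^2 - 27*u*v - 16*u + 18*v)) du + (v*(-27*u^2 + 12*u + 4)) dv

Using F^*(f dg) = (f ∘ F) d(g ∘ F), substitute each coordinate x_i by F_i(u, v) in f_i, and replace dx_i by d F_i = (∂F_i/∂u) du + (∂F_i/∂v) dv.
  For the x component: f_1(F) = v*(3*u - 2); d F_1 = (3*v) du + (3*u - 2) dv
  For the y component: f_2(F) = 2*v*(2 - 3*u); d F_2 = (-4*u + 6*v) du + (6*u) dv
Combining and collecting du, dv coefficients:
  coeff of du: v*(24*u^2 - 27*u*v - 16*u + 18*v)
  coeff of dv: v*(-27*u^2 + 12*u + 4)
F^* omega = (v*(24*u^2 - 27*u*v - 16*u + 18*v)) du + (v*(-27*u^2 + 12*u + 4)) dv.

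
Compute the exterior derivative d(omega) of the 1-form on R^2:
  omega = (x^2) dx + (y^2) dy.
d(omega) = 0

For a 1-form omega = sum_i f_i dx_i, the exterior derivative is
  d(omega) = sum_{i < j} (∂f_j/∂x_i - ∂f_i/∂x_j) dx_i ∧ dx_j.

Assembling: d(omega) = 0.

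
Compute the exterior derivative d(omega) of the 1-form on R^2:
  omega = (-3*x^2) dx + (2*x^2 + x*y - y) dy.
d(omega) = (4*x + y) dx ∧ dy

For a 1-form omega = sum_i f_i dx_i, the exterior derivative is
  d(omega) = sum_{i < j} (∂f_j/∂x_i - ∂f_i/∂x_j) dx_i ∧ dx_j.
  coefficient of dx ∧ dy: ∂f_2/∂x - ∂f_1/∂y = ∂(2*x^2 + x*y - y)/∂x - ∂(-3*x^2)/∂y = 4*x + y
Assembling: d(omega) = (4*x + y) dx ∧ dy.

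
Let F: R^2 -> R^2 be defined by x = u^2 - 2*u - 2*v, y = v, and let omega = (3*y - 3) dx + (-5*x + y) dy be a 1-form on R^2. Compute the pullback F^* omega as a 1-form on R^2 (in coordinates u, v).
F^* omega = (6*u*v - 6*u - 6*v + 6) du + (-5*u^2 + 10*u + 5*v + 6) dv

Using F^*(f dg) = (f ∘ F) d(g ∘ F), substitute each coordinate x_i by F_i(u, v) in f_i, and replace dx_i by d F_i = (∂F_i/∂u) du + (∂F_i/∂v) dv.
  For the x component: f_1(F) = 3*v - 3; d F_1 = (2*u - 2) du + (-2) dv
  For the y component: f_2(F) = -5*u^2 + 10*u + 11*v; d F_2 = (0) du + (1) dv
Combining and collecting du, dv coefficients:
  coeff of du: 6*u*v - 6*u - 6*v + 6
  coeff of dv: -5*u^2 + 10*u + 5*v + 6
F^* omega = (6*u*v - 6*u - 6*v + 6) du + (-5*u^2 + 10*u + 5*v + 6) dv.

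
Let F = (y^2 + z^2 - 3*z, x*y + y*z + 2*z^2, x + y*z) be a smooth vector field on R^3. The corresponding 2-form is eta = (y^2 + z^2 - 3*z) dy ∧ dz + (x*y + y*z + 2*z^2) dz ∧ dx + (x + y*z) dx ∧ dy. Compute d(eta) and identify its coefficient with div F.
d(eta) = (x + y + z) dx ∧ dy ∧ dz; div F = x + y + z

For a 2-form in R^3 of the form above, applying d gives a 3-form with coefficient ∂P/∂x + ∂Q/∂y + ∂R/∂z:
  ∂P/∂x = 0
  ∂Q/∂y = x + z
  ∂R/∂z = y
Sum = x + y + z, which is exactly div F.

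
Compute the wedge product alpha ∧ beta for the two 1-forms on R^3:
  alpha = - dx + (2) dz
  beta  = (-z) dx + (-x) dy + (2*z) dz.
alpha ∧ beta = (x) dx ∧ dy + (2*x) dy ∧ dz

Distribute the wedge, using dx_i ∧ dx_j = -dx_j ∧ dx_i and dx_i ∧ dx_i = 0. For each pair (i, j) with i < j, the coefficient of dx_i ∧ dx_j in alpha ∧ beta is (alpha_i * beta_j - alpha_j * beta_i). Collecting: alpha ∧ beta = (x) dx ∧ dy + (2*x) dy ∧ dz.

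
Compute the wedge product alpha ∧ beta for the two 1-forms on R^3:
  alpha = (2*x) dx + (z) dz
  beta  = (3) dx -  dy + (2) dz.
alpha ∧ beta = (-2*x) dx ∧ dy + (4*x - 3*z) dx ∧ dz + (z) dy ∧ dz

Distribute the wedge, using dx_i ∧ dx_j = -dx_j ∧ dx_i and dx_i ∧ dx_i = 0. For each pair (i, j) with i < j, the coefficient of dx_i ∧ dx_j in alpha ∧ beta is (alpha_i * beta_j - alpha_j * beta_i). Collecting: alpha ∧ beta = (-2*x) dx ∧ dy + (4*x - 3*z) dx ∧ dz + (z) dy ∧ dz.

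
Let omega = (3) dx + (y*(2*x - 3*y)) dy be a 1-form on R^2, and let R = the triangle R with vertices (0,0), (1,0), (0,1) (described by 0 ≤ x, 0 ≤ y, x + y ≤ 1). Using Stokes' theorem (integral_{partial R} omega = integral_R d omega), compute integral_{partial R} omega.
integral_(partial R) omega = 1/3

Stokes: integral_partial_R omega = integral_R d omega with d omega = (∂Q/∂x - ∂P/∂y) dx ∧ dy.
  ∂Q/∂x = 2*y
  ∂P/∂y = 0
  integrand = ∂Q/∂x - ∂P/∂y = 2*y.
Integrating over R: integral_0^1 integral_0^{1-x} (2*y) dy dx = 1/3.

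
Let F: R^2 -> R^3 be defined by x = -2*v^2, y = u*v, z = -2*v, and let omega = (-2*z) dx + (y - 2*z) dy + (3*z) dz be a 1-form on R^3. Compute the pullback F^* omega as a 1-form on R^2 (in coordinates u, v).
F^* omega = (v^2*(u + 4)) du + (v*(u^2 + 4*u - 16*v + 12)) dv

Using F^*(f dg) = (f ∘ F) d(g ∘ F), substitute each coordinate x_i by F_i(u, v) in f_i, and replace dx_i by d F_i = (∂F_i/∂u) du + (∂F_i/∂v) dv.
  For the x component: f_1(F) = 4*v; d F_1 = (0) du + (-4*v) dv
  For the y component: f_2(F) = v*(u + 4); d F_2 = (v) du + (u) dv
  For the z component: f_3(F) = -6*v; d F_3 = (0) du + (-2) dv
Combining and collecting du, dv coefficients:
  coeff of du: v^2*(u + 4)
  coeff of dv: v*(u^2 + 4*u - 16*v + 12)
F^* omega = (v^2*(u + 4)) du + (v*(u^2 + 4*u - 16*v + 12)) dv.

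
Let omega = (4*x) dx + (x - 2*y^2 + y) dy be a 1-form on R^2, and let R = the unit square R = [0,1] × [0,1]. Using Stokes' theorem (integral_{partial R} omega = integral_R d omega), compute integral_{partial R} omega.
integral_(partial R) omega = 1

Stokes: integral_partial_R omega = integral_R d omega with d omega = (∂Q/∂x - ∂P/∂y) dx ∧ dy.
  ∂Q/∂x = 1
  ∂P/∂y = 0
  integrand = ∂Q/∂x - ∂P/∂y = 1.
Integrating over R: integral_0^1 integral_0^1 (1) dx dy = 1.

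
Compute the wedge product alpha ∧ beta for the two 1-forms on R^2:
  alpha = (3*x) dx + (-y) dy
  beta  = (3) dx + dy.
alpha ∧ beta = (3*x + 3*y) dx ∧ dy

Distribute the wedge, using dx_i ∧ dx_j = -dx_j ∧ dx_i and dx_i ∧ dx_i = 0. For each pair (i, j) with i < j, the coefficient of dx_i ∧ dx_j in alpha ∧ beta is (alpha_i * beta_j - alpha_j * beta_i). Collecting: alpha ∧ beta = (3*x + 3*y) dx ∧ dy.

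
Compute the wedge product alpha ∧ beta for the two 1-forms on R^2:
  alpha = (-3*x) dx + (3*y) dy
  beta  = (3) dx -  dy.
alpha ∧ beta = (3*x - 9*y) dx ∧ dy

Distribute the wedge, using dx_i ∧ dx_j = -dx_j ∧ dx_i and dx_i ∧ dx_i = 0. For each pair (i, j) with i < j, the coefficient of dx_i ∧ dx_j in alpha ∧ beta is (alpha_i * beta_j - alpha_j * beta_i). Collecting: alpha ∧ beta = (3*x - 9*y) dx ∧ dy.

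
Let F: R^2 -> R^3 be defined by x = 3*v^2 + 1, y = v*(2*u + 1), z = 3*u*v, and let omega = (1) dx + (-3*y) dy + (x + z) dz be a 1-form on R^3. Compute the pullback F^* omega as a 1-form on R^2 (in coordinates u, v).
F^* omega = (3*v*(-u*v + 3*v^2 - 2*v + 1)) du + (-3*u^2*v + 9*u*v^2 - 12*u*v + 3*u + 3*v) dv

Using F^*(f dg) = (f ∘ F) d(g ∘ F), substitute each coordinate x_i by F_i(u, v) in f_i, and replace dx_i by d F_i = (∂F_i/∂u) du + (∂F_i/∂v) dv.
  For the x component: f_1(F) = 1; d F_1 = (0) du + (6*v) dv
  For the y component: f_2(F) = 3*v*(-2*u - 1); d F_2 = (2*v) du + (2*u + 1) dv
  For the z component: f_3(F) = 3*u*v + 3*v^2 + 1; d F_3 = (3*v) du + (3*u) dv
Combining and collecting du, dv coefficients:
  coeff of du: 3*v*(-u*v + 3*v^2 - 2*v + 1)
  coeff of dv: -3*u^2*v + 9*u*v^2 - 12*u*v + 3*u + 3*v
F^* omega = (3*v*(-u*v + 3*v^2 - 2*v + 1)) du + (-3*u^2*v + 9*u*v^2 - 12*u*v + 3*u + 3*v) dv.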